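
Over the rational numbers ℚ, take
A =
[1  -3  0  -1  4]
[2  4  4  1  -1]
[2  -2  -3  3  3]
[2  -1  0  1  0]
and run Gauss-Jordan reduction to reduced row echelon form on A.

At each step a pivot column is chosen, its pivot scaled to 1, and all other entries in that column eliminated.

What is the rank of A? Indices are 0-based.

step 1: normalize row 0 (÷1) = (1, -3, 0, -1, 4)
  row 1: subtract 2×row0 = (0, 10, 4, 3, -9)
  row 2: subtract 2×row0 = (0, 4, -3, 5, -5)
  row 3: subtract 2×row0 = (0, 5, 0, 3, -8)
step 2: normalize row 1 (÷10) = (0, 1, 2/5, 3/10, -9/10)
  row 0: subtract -3×row1 = (1, 0, 6/5, -1/10, 13/10)
  row 2: subtract 4×row1 = (0, 0, -23/5, 19/5, -7/5)
  row 3: subtract 5×row1 = (0, 0, -2, 3/2, -7/2)
step 3: normalize row 2 (÷-23/5) = (0, 0, 1, -19/23, 7/23)
  row 0: subtract 6/5×row2 = (1, 0, 0, 41/46, 43/46)
  row 1: subtract 2/5×row2 = (0, 1, 0, 29/46, -47/46)
  row 3: subtract -2×row2 = (0, 0, 0, -7/46, -133/46)
step 4: normalize row 3 (÷-7/46) = (0, 0, 0, 1, 19)
  row 0: subtract 41/46×row3 = (1, 0, 0, 0, -16)
  row 1: subtract 29/46×row3 = (0, 1, 0, 0, -13)
  row 2: subtract -19/23×row3 = (0, 0, 1, 0, 16)

rank = 4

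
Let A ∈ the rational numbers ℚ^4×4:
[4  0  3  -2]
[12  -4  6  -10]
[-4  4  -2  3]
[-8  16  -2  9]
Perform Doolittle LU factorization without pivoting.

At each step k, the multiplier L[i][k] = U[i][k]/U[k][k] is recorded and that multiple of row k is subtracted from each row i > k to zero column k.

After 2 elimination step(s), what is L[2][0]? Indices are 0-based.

k=0: U[0][0]=4
  eliminate (1,0): mult=3, new row 1: (0, -4, -3, -4); set L[1][0]=3
  eliminate (2,0): mult=-1, new row 2: (0, 4, 1, 1); set L[2][0]=-1
  eliminate (3,0): mult=-2, new row 3: (0, 16, 4, 5); set L[3][0]=-2
k=1: U[1][1]=-4
  eliminate (2,1): mult=-1, new row 2: (0, 0, -2, -3); set L[2][1]=-1
  eliminate (3,1): mult=-4, new row 3: (0, 0, -8, -11); set L[3][1]=-4

L[2][0] = -1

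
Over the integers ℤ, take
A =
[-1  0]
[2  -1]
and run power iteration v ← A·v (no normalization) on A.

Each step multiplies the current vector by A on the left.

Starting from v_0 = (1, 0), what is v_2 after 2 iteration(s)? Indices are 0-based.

v_0 = (1, 0).
v_1 = A·v_0 = (-1, 2).
v_2 = A·v_1 = (1, -4).

v_2 = (1, -4)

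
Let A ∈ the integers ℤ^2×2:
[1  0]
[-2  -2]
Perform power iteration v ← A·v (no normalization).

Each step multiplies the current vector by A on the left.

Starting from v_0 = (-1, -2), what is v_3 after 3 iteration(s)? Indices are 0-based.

v_3 = (-1, 22)

v_0 = (-1, -2).
v_1 = A·v_0 = (-1, 6).
v_2 = A·v_1 = (-1, -10).
v_3 = A·v_2 = (-1, 22).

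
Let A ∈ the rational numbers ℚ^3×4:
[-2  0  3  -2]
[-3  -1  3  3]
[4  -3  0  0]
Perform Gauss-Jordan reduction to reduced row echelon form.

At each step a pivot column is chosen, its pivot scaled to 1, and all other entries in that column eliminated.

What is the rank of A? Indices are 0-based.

pivot(0,0)=-2: scale R0 → (1, 0, -3/2, 1)
  clear (1,0): R1 −= (-3)R0 → (0, -1, -3/2, 6)
  clear (2,0): R2 −= (4)R0 → (0, -3, 6, -4)
pivot(1,1)=-1: scale R1 → (0, 1, 3/2, -6)
  clear (2,1): R2 −= (-3)R1 → (0, 0, 21/2, -22)
pivot(2,2)=21/2: scale R2 → (0, 0, 1, -44/21)
  clear (0,2): R0 −= (-3/2)R2 → (1, 0, 0, -15/7)
  clear (1,2): R1 −= (3/2)R2 → (0, 1, 0, -20/7)

rank = 3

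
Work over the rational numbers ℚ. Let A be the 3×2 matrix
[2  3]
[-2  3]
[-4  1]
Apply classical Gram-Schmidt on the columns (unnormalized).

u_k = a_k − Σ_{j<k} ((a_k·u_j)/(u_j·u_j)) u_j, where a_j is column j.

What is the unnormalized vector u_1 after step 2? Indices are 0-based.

Step 1: u_0 = a_0 = (2, -2, -4).
Step 2: u_1 = a_1 − (-1/6)·u_0 = (10/3, 8/3, 1/3).

u_1 = (10/3, 8/3, 1/3)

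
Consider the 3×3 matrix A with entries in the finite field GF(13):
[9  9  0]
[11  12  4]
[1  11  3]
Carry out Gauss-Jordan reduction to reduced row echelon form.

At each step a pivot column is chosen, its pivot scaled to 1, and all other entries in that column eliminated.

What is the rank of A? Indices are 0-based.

pivot(0,0)=9: scale R0 → (1, 1, 0)
  clear (1,0): R1 −= (11)R0 → (0, 1, 4)
  clear (2,0): R2 −= (1)R0 → (0, 10, 3)
pivot(1,1)=1: scale R1 → (0, 1, 4)
  clear (0,1): R0 −= (1)R1 → (1, 0, 9)
  clear (2,1): R2 −= (10)R1 → (0, 0, 2)
pivot(2,2)=2: scale R2 → (0, 0, 1)
  clear (0,2): R0 −= (9)R2 → (1, 0, 0)
  clear (1,2): R1 −= (4)R2 → (0, 1, 0)

rank = 3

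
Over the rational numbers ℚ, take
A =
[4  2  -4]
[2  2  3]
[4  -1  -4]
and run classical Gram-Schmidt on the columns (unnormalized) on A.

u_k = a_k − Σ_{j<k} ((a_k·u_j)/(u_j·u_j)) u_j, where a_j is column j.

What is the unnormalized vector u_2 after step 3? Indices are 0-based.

u_2 = (-30/13, 36/13, 12/13)

Step 1: u_0 = a_0 = (4, 2, 4).
Step 2: u_1 = a_1 − (2/9)·u_0 = (10/9, 14/9, -17/9).
Step 3: u_2 = a_2 − (-13/18)·u_0 − (14/13)·u_1 = (-30/13, 36/13, 12/13).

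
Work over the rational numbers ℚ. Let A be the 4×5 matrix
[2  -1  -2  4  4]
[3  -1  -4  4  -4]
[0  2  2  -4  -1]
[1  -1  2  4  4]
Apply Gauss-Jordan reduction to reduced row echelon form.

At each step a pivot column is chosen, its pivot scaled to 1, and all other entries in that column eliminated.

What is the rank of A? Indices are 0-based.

rank = 4

step 1: normalize row 0 (÷2) = (1, -1/2, -1, 2, 2)
  row 1: subtract 3×row0 = (0, 1/2, -1, -2, -10)
  row 3: subtract 1×row0 = (0, -1/2, 3, 2, 2)
step 2: normalize row 1 (÷1/2) = (0, 1, -2, -4, -20)
  row 0: subtract -1/2×row1 = (1, 0, -2, 0, -8)
  row 2: subtract 2×row1 = (0, 0, 6, 4, 39)
  row 3: subtract -1/2×row1 = (0, 0, 2, 0, -8)
step 3: normalize row 2 (÷6) = (0, 0, 1, 2/3, 13/2)
  row 0: subtract -2×row2 = (1, 0, 0, 4/3, 5)
  row 1: subtract -2×row2 = (0, 1, 0, -8/3, -7)
  row 3: subtract 2×row2 = (0, 0, 0, -4/3, -21)
step 4: normalize row 3 (÷-4/3) = (0, 0, 0, 1, 63/4)
  row 0: subtract 4/3×row3 = (1, 0, 0, 0, -16)
  row 1: subtract -8/3×row3 = (0, 1, 0, 0, 35)
  row 2: subtract 2/3×row3 = (0, 0, 1, 0, -4)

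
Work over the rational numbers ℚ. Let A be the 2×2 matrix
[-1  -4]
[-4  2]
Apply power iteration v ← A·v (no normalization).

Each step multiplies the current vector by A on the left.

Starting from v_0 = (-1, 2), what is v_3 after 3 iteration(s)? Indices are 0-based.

v_3 = (-151, 188)

v_0 = (-1, 2).
v_1 = A·v_0 = (-7, 8).
v_2 = A·v_1 = (-25, 44).
v_3 = A·v_2 = (-151, 188).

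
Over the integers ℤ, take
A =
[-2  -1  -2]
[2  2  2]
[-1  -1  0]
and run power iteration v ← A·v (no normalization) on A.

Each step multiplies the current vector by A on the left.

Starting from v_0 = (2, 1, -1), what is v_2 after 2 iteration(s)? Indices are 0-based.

v_0 = (2, 1, -1).
v_1 = A·v_0 = (-3, 4, -3).
v_2 = A·v_1 = (8, -4, -1).

v_2 = (8, -4, -1)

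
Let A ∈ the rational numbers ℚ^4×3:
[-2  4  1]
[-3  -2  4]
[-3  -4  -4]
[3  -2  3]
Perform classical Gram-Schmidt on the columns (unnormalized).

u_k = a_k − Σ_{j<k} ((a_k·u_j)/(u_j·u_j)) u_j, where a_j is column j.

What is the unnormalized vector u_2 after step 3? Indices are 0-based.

u_2 = (46/51, 1495/306, -437/153, 805/306)

Step 1: u_0 = a_0 = (-2, -3, -3, 3).
Step 2: u_1 = a_1 − (4/31)·u_0 = (132/31, -50/31, -112/31, -74/31).
Step 3: u_2 = a_2 − (7/31)·u_0 − (79/612)·u_1 = (46/51, 1495/306, -437/153, 805/306).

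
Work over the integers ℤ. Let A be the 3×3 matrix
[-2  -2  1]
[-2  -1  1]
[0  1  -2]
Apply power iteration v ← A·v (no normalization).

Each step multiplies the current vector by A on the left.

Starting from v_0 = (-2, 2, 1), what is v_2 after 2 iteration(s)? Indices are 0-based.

v_0 = (-2, 2, 1).
v_1 = A·v_0 = (1, 3, 0).
v_2 = A·v_1 = (-8, -5, 3).

v_2 = (-8, -5, 3)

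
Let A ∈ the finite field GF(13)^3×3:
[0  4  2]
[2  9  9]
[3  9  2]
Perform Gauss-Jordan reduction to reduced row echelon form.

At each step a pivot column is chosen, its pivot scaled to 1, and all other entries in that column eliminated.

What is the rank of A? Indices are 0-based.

[1] R0 <-> R1
[1] R0 /= 2  ⇒  (1, 11, 11)
     R2 -= 3·R0  ⇒  (0, 2, 8)
[2] R1 /= 4  ⇒  (0, 1, 7)
     R0 -= 11·R1  ⇒  (1, 0, 12)
     R2 -= 2·R1  ⇒  (0, 0, 7)
[3] R2 /= 7  ⇒  (0, 0, 1)
     R0 -= 12·R2  ⇒  (1, 0, 0)
     R1 -= 7·R2  ⇒  (0, 1, 0)

rank = 3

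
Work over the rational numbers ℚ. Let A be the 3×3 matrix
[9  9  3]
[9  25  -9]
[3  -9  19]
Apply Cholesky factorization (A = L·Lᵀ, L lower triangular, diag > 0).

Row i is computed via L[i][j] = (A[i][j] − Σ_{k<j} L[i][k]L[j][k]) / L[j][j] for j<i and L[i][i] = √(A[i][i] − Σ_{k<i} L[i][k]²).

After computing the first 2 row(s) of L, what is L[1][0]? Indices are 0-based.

Step 1: L[0][0] = √(9) = 3.
  L[1][0] = (9) / L[0][0] = 3.
Step 2: L[1][1] = √(16) = 4.

L[1][0] = 3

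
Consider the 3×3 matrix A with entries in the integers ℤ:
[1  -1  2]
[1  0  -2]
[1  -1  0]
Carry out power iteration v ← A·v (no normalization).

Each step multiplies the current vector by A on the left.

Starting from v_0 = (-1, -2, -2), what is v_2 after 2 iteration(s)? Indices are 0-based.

v_2 = (-4, -5, -6)

v_0 = (-1, -2, -2).
v_1 = A·v_0 = (-3, 3, 1).
v_2 = A·v_1 = (-4, -5, -6).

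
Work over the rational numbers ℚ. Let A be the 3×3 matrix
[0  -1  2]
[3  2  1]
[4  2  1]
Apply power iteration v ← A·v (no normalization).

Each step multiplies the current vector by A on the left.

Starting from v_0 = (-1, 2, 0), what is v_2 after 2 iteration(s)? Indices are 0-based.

v_0 = (-1, 2, 0).
v_1 = A·v_0 = (-2, 1, 0).
v_2 = A·v_1 = (-1, -4, -6).

v_2 = (-1, -4, -6)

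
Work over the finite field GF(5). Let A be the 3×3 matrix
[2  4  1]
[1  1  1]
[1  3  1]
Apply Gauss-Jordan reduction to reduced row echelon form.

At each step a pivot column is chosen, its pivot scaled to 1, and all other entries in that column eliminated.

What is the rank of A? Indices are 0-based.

rank = 3

step 1: normalize row 0 (÷2) = (1, 2, 3)
  row 1: subtract 1×row0 = (0, 4, 3)
  row 2: subtract 1×row0 = (0, 1, 3)
step 2: normalize row 1 (÷4) = (0, 1, 2)
  row 0: subtract 2×row1 = (1, 0, 4)
  row 2: subtract 1×row1 = (0, 0, 1)
step 3: normalize row 2 (÷1) = (0, 0, 1)
  row 0: subtract 4×row2 = (1, 0, 0)
  row 1: subtract 2×row2 = (0, 1, 0)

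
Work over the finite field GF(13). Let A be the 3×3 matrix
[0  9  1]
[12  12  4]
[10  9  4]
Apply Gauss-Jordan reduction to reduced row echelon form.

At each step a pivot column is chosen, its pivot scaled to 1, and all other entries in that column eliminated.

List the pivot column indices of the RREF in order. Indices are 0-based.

[1] R0 <-> R1
[1] R0 /= 12  ⇒  (1, 1, 9)
     R2 -= 10·R0  ⇒  (0, 12, 5)
[2] R1 /= 9  ⇒  (0, 1, 3)
     R0 -= 1·R1  ⇒  (1, 0, 6)
     R2 -= 12·R1  ⇒  (0, 0, 8)
[3] R2 /= 8  ⇒  (0, 0, 1)
     R0 -= 6·R2  ⇒  (1, 0, 0)
     R1 -= 3·R2  ⇒  (0, 1, 0)

pivot columns: 0, 1, 2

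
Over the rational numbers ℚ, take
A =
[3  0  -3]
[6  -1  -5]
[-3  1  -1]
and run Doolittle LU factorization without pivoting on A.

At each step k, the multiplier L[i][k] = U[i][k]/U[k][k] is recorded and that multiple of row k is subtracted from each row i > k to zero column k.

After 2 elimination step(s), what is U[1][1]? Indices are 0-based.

[col 0] pivot 3
  R1 -= 2*R0 → (0, -1, 1)  (L[1][0] := 2)
  R2 -= -1*R0 → (0, 1, -4)  (L[2][0] := -1)
[col 1] pivot -1
  R2 -= -1*R1 → (0, 0, -3)  (L[2][1] := -1)

U[1][1] = -1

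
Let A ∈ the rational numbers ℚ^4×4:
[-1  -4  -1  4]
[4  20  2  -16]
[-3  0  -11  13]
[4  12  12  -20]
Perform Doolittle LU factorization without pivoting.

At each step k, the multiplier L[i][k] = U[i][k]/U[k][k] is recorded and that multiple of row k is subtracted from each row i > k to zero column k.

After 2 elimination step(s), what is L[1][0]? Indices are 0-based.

k=0: U[0][0]=-1
  eliminate (1,0): mult=-4, new row 1: (0, 4, -2, 0); set L[1][0]=-4
  eliminate (2,0): mult=3, new row 2: (0, 12, -8, 1); set L[2][0]=3
  eliminate (3,0): mult=-4, new row 3: (0, -4, 8, -4); set L[3][0]=-4
k=1: U[1][1]=4
  eliminate (2,1): mult=3, new row 2: (0, 0, -2, 1); set L[2][1]=3
  eliminate (3,1): mult=-1, new row 3: (0, 0, 6, -4); set L[3][1]=-1

L[1][0] = -4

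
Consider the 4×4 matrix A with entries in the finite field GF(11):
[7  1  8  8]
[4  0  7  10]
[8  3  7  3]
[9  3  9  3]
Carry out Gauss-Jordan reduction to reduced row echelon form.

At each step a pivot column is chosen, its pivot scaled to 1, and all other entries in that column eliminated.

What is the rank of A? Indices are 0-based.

[1] R0 /= 7  ⇒  (1, 8, 9, 9)
     R1 -= 4·R0  ⇒  (0, 1, 4, 7)
     R2 -= 8·R0  ⇒  (0, 5, 1, 8)
     R3 -= 9·R0  ⇒  (0, 8, 5, 10)
[2] R1 /= 1  ⇒  (0, 1, 4, 7)
     R0 -= 8·R1  ⇒  (1, 0, 10, 8)
     R2 -= 5·R1  ⇒  (0, 0, 3, 6)
     R3 -= 8·R1  ⇒  (0, 0, 6, 9)
[3] R2 /= 3  ⇒  (0, 0, 1, 2)
     R0 -= 10·R2  ⇒  (1, 0, 0, 10)
     R1 -= 4·R2  ⇒  (0, 1, 0, 10)
     R3 -= 6·R2  ⇒  (0, 0, 0, 8)
[4] R3 /= 8  ⇒  (0, 0, 0, 1)
     R0 -= 10·R3  ⇒  (1, 0, 0, 0)
     R1 -= 10·R3  ⇒  (0, 1, 0, 0)
     R2 -= 2·R3  ⇒  (0, 0, 1, 0)

rank = 4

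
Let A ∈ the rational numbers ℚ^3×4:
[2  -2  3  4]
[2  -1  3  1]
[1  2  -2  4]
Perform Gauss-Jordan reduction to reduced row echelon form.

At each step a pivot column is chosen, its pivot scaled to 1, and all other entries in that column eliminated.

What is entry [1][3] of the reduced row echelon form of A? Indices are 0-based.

M[1][3] = -3

step 1: normalize row 0 (÷2) = (1, -1, 3/2, 2)
  row 1: subtract 2×row0 = (0, 1, 0, -3)
  row 2: subtract 1×row0 = (0, 3, -7/2, 2)
step 2: normalize row 1 (÷1) = (0, 1, 0, -3)
  row 0: subtract -1×row1 = (1, 0, 3/2, -1)
  row 2: subtract 3×row1 = (0, 0, -7/2, 11)
step 3: normalize row 2 (÷-7/2) = (0, 0, 1, -22/7)
  row 0: subtract 3/2×row2 = (1, 0, 0, 26/7)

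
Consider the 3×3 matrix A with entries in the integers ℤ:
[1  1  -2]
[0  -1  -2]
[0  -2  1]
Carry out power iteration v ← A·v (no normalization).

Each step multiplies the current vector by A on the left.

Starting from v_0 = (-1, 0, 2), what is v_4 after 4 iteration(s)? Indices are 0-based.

v_0 = (-1, 0, 2).
v_1 = A·v_0 = (-5, -4, 2).
v_2 = A·v_1 = (-13, 0, 10).
v_3 = A·v_2 = (-33, -20, 10).
v_4 = A·v_3 = (-73, 0, 50).

v_4 = (-73, 0, 50)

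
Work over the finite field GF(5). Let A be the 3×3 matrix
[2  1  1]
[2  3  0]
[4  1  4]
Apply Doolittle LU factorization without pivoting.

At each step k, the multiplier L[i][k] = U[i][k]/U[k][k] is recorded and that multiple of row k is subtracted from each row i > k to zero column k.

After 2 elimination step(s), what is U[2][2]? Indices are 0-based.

U[2][2] = 4

[col 0] pivot 2
  R1 -= 1*R0 → (0, 2, 4)  (L[1][0] := 1)
  R2 -= 2*R0 → (0, 4, 2)  (L[2][0] := 2)
[col 1] pivot 2
  R2 -= 2*R1 → (0, 0, 4)  (L[2][1] := 2)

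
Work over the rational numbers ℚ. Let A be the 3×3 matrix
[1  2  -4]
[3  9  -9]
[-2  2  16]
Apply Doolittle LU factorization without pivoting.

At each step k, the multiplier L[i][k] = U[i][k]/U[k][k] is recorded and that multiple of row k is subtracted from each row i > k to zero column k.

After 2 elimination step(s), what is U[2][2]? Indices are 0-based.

k=0: U[0][0]=1
  eliminate (1,0): mult=3, new row 1: (0, 3, 3); set L[1][0]=3
  eliminate (2,0): mult=-2, new row 2: (0, 6, 8); set L[2][0]=-2
k=1: U[1][1]=3
  eliminate (2,1): mult=2, new row 2: (0, 0, 2); set L[2][1]=2

U[2][2] = 2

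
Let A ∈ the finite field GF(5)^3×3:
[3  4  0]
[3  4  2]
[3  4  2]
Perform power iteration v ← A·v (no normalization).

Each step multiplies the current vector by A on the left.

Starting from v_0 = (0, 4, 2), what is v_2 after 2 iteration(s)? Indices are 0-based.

v_0 = (0, 4, 2).
v_1 = A·v_0 = (1, 0, 0).
v_2 = A·v_1 = (3, 3, 3).

v_2 = (3, 3, 3)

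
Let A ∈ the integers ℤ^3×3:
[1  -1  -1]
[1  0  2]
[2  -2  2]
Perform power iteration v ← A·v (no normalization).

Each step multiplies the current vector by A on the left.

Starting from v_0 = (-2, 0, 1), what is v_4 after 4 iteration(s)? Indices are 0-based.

v_0 = (-2, 0, 1).
v_1 = A·v_0 = (-3, 0, -2).
v_2 = A·v_1 = (-1, -7, -10).
v_3 = A·v_2 = (16, -21, -8).
v_4 = A·v_3 = (45, 0, 58).

v_4 = (45, 0, 58)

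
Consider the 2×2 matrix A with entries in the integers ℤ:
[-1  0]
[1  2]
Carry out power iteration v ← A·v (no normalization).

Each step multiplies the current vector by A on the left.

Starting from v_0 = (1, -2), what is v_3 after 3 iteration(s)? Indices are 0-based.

v_3 = (-1, -13)

v_0 = (1, -2).
v_1 = A·v_0 = (-1, -3).
v_2 = A·v_1 = (1, -7).
v_3 = A·v_2 = (-1, -13).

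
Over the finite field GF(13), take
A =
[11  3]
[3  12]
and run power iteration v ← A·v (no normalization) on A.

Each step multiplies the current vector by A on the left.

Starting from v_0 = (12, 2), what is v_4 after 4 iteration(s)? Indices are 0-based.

v_0 = (12, 2).
v_1 = A·v_0 = (8, 8).
v_2 = A·v_1 = (8, 3).
v_3 = A·v_2 = (6, 8).
v_4 = A·v_3 = (12, 10).

v_4 = (12, 10)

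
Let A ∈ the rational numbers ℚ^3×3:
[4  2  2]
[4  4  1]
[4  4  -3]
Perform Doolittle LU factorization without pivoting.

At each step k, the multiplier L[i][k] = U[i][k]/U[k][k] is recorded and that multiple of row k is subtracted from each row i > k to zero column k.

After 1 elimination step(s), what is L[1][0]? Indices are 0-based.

k=0: U[0][0]=4
  eliminate (1,0): mult=1, new row 1: (0, 2, -1); set L[1][0]=1
  eliminate (2,0): mult=1, new row 2: (0, 2, -5); set L[2][0]=1

L[1][0] = 1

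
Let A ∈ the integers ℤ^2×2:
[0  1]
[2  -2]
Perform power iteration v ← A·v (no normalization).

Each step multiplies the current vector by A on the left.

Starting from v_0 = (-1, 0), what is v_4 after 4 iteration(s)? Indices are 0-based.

v_4 = (-12, 32)

v_0 = (-1, 0).
v_1 = A·v_0 = (0, -2).
v_2 = A·v_1 = (-2, 4).
v_3 = A·v_2 = (4, -12).
v_4 = A·v_3 = (-12, 32).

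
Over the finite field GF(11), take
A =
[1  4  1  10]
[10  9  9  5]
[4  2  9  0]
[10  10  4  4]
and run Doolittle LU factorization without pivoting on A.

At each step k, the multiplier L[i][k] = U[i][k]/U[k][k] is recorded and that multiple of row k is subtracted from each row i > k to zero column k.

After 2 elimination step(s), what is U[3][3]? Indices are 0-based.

[col 0] pivot 1
  R1 -= 10*R0 → (0, 2, 10, 4)  (L[1][0] := 10)
  R2 -= 4*R0 → (0, 8, 5, 4)  (L[2][0] := 4)
  R3 -= 10*R0 → (0, 3, 5, 3)  (L[3][0] := 10)
[col 1] pivot 2
  R2 -= 4*R1 → (0, 0, 9, 10)  (L[2][1] := 4)
  R3 -= 7*R1 → (0, 0, 1, 8)  (L[3][1] := 7)

U[3][3] = 8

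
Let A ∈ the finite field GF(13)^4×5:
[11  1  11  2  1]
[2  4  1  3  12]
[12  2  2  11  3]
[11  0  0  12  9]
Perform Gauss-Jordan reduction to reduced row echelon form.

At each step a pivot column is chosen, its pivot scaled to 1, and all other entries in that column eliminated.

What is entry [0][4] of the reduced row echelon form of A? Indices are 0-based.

M[0][4] = 9

[1] R0 /= 11  ⇒  (1, 6, 1, 12, 6)
     R1 -= 2·R0  ⇒  (0, 5, 12, 5, 0)
     R2 -= 12·R0  ⇒  (0, 8, 3, 10, 9)
     R3 -= 11·R0  ⇒  (0, 12, 2, 10, 8)
[2] R1 /= 5  ⇒  (0, 1, 5, 1, 0)
     R0 -= 6·R1  ⇒  (1, 0, 10, 6, 6)
     R2 -= 8·R1  ⇒  (0, 0, 2, 2, 9)
     R3 -= 12·R1  ⇒  (0, 0, 7, 11, 8)
[3] R2 /= 2  ⇒  (0, 0, 1, 1, 11)
     R0 -= 10·R2  ⇒  (1, 0, 0, 9, 0)
     R1 -= 5·R2  ⇒  (0, 1, 0, 9, 10)
     R3 -= 7·R2  ⇒  (0, 0, 0, 4, 9)
[4] R3 /= 4  ⇒  (0, 0, 0, 1, 12)
     R0 -= 9·R3  ⇒  (1, 0, 0, 0, 9)
     R1 -= 9·R3  ⇒  (0, 1, 0, 0, 6)
     R2 -= 1·R3  ⇒  (0, 0, 1, 0, 12)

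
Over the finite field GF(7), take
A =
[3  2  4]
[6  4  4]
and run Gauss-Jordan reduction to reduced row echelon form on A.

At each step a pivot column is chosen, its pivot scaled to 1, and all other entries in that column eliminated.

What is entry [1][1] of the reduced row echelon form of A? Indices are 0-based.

step 1: normalize row 0 (÷3) = (1, 3, 6)
  row 1: subtract 6×row0 = (0, 0, 3)
skip col 1 (zero from row 1)
step 2: normalize row 1 (÷3) = (0, 0, 1)
  row 0: subtract 6×row1 = (1, 3, 0)

M[1][1] = 0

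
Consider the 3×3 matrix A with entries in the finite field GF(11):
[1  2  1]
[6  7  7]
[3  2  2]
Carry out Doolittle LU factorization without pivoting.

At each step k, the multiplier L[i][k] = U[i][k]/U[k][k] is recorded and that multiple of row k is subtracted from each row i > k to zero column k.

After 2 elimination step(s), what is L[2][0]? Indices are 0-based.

[col 0] pivot 1
  R1 -= 6*R0 → (0, 6, 1)  (L[1][0] := 6)
  R2 -= 3*R0 → (0, 7, 10)  (L[2][0] := 3)
[col 1] pivot 6
  R2 -= 3*R1 → (0, 0, 7)  (L[2][1] := 3)

L[2][0] = 3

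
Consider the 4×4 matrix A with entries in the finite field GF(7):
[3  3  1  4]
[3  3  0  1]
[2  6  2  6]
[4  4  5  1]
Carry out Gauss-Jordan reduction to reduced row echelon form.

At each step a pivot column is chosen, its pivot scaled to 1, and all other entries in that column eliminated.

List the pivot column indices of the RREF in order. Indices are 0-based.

[1] R0 /= 3  ⇒  (1, 1, 5, 6)
     R1 -= 3·R0  ⇒  (0, 0, 6, 4)
     R2 -= 2·R0  ⇒  (0, 4, 6, 1)
     R3 -= 4·R0  ⇒  (0, 0, 6, 5)
[2] R1 <-> R2
[2] R1 /= 4  ⇒  (0, 1, 5, 2)
     R0 -= 1·R1  ⇒  (1, 0, 0, 4)
[3] R2 /= 6  ⇒  (0, 0, 1, 3)
     R1 -= 5·R2  ⇒  (0, 1, 0, 1)
     R3 -= 6·R2  ⇒  (0, 0, 0, 1)
[4] R3 /= 1  ⇒  (0, 0, 0, 1)
     R0 -= 4·R3  ⇒  (1, 0, 0, 0)
     R1 -= 1·R3  ⇒  (0, 1, 0, 0)
     R2 -= 3·R3  ⇒  (0, 0, 1, 0)

pivot columns: 0, 1, 2, 3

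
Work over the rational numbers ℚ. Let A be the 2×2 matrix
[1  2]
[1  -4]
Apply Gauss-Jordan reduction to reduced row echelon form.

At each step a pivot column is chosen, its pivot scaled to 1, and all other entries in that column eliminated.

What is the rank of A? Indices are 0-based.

step 1: normalize row 0 (÷1) = (1, 2)
  row 1: subtract 1×row0 = (0, -6)
step 2: normalize row 1 (÷-6) = (0, 1)
  row 0: subtract 2×row1 = (1, 0)

rank = 2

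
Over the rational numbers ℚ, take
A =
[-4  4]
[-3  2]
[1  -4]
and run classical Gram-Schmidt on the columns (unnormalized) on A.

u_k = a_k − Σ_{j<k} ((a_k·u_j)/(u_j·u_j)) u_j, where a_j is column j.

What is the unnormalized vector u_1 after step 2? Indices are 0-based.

u_1 = (0, -1, -3)

Step 1: u_0 = a_0 = (-4, -3, 1).
Step 2: u_1 = a_1 − (-1)·u_0 = (0, -1, -3).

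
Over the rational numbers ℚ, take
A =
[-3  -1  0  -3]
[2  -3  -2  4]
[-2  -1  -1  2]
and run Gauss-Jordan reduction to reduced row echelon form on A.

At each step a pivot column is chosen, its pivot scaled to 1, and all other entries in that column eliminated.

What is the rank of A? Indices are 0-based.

step 1: normalize row 0 (÷-3) = (1, 1/3, 0, 1)
  row 1: subtract 2×row0 = (0, -11/3, -2, 2)
  row 2: subtract -2×row0 = (0, -1/3, -1, 4)
step 2: normalize row 1 (÷-11/3) = (0, 1, 6/11, -6/11)
  row 0: subtract 1/3×row1 = (1, 0, -2/11, 13/11)
  row 2: subtract -1/3×row1 = (0, 0, -9/11, 42/11)
step 3: normalize row 2 (÷-9/11) = (0, 0, 1, -14/3)
  row 0: subtract -2/11×row2 = (1, 0, 0, 1/3)
  row 1: subtract 6/11×row2 = (0, 1, 0, 2)

rank = 3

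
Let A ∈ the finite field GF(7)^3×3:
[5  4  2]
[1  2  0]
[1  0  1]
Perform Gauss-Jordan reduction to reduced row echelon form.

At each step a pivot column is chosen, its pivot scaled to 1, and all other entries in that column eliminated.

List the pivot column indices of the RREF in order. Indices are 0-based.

[1] R0 /= 5  ⇒  (1, 5, 6)
     R1 -= 1·R0  ⇒  (0, 4, 1)
     R2 -= 1·R0  ⇒  (0, 2, 2)
[2] R1 /= 4  ⇒  (0, 1, 2)
     R0 -= 5·R1  ⇒  (1, 0, 3)
     R2 -= 2·R1  ⇒  (0, 0, 5)
[3] R2 /= 5  ⇒  (0, 0, 1)
     R0 -= 3·R2  ⇒  (1, 0, 0)
     R1 -= 2·R2  ⇒  (0, 1, 0)

pivot columns: 0, 1, 2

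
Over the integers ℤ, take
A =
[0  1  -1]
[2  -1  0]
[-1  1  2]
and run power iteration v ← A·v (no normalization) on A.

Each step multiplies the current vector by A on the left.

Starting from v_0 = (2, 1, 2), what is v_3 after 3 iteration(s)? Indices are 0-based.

v_0 = (2, 1, 2).
v_1 = A·v_0 = (-1, 3, 3).
v_2 = A·v_1 = (0, -5, 10).
v_3 = A·v_2 = (-15, 5, 15).

v_3 = (-15, 5, 15)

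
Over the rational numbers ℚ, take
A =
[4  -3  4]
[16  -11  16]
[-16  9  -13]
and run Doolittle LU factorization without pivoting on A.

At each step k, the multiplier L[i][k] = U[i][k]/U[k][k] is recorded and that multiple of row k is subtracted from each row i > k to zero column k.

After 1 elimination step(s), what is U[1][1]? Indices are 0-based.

Step 1: pivot at (0,0) is 4.
  row1 ← row1 − (4)·row0  ⇒  L[1][0]=4, U row1=(0, 1, 0)
  row2 ← row2 − (-4)·row0  ⇒  L[2][0]=-4, U row2=(0, -3, 3)

U[1][1] = 1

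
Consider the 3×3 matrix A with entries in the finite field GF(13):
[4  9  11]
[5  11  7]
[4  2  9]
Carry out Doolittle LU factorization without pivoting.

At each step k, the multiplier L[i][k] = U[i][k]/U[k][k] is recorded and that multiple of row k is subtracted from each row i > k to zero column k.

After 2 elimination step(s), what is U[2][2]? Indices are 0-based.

U[2][2] = 5

k=0: U[0][0]=4
  eliminate (1,0): mult=11, new row 1: (0, 3, 3); set L[1][0]=11
  eliminate (2,0): mult=1, new row 2: (0, 6, 11); set L[2][0]=1
k=1: U[1][1]=3
  eliminate (2,1): mult=2, new row 2: (0, 0, 5); set L[2][1]=2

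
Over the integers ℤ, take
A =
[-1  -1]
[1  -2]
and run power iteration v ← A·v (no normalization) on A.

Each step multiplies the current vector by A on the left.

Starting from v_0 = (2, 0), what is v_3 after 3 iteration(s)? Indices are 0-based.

v_3 = (6, 12)

v_0 = (2, 0).
v_1 = A·v_0 = (-2, 2).
v_2 = A·v_1 = (0, -6).
v_3 = A·v_2 = (6, 12).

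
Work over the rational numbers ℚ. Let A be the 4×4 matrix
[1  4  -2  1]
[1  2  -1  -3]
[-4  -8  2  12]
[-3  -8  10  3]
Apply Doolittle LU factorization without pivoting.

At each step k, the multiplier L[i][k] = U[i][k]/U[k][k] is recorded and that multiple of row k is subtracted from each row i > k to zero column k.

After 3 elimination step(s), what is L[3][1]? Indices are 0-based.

Step 1: pivot at (0,0) is 1.
  row1 ← row1 − (1)·row0  ⇒  L[1][0]=1, U row1=(0, -2, 1, -4)
  row2 ← row2 − (-4)·row0  ⇒  L[2][0]=-4, U row2=(0, 8, -6, 16)
  row3 ← row3 − (-3)·row0  ⇒  L[3][0]=-3, U row3=(0, 4, 4, 6)
Step 2: pivot at (1,1) is -2.
  row2 ← row2 − (-4)·row1  ⇒  L[2][1]=-4, U row2=(0, 0, -2, 0)
  row3 ← row3 − (-2)·row1  ⇒  L[3][1]=-2, U row3=(0, 0, 6, -2)
Step 3: pivot at (2,2) is -2.
  row3 ← row3 − (-3)·row2  ⇒  L[3][2]=-3, U row3=(0, 0, 0, -2)

L[3][1] = -2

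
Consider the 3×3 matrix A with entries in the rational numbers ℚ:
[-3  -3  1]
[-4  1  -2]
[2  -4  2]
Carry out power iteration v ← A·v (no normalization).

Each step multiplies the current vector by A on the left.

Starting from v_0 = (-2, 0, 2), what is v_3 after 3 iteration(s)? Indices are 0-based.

v_3 = (192, 116, 40)

v_0 = (-2, 0, 2).
v_1 = A·v_0 = (8, 4, 0).
v_2 = A·v_1 = (-36, -28, 0).
v_3 = A·v_2 = (192, 116, 40).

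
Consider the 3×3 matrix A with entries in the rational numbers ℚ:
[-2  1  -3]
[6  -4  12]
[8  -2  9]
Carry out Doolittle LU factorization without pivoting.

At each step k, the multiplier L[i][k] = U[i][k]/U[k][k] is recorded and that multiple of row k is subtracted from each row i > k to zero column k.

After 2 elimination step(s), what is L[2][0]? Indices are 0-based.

L[2][0] = -4

[col 0] pivot -2
  R1 -= -3*R0 → (0, -1, 3)  (L[1][0] := -3)
  R2 -= -4*R0 → (0, 2, -3)  (L[2][0] := -4)
[col 1] pivot -1
  R2 -= -2*R1 → (0, 0, 3)  (L[2][1] := -2)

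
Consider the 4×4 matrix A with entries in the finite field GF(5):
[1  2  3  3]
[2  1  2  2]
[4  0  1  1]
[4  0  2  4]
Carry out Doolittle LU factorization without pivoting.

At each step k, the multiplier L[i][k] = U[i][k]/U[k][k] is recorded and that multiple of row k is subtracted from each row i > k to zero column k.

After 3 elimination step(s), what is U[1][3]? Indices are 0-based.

U[1][3] = 1

Step 1: pivot at (0,0) is 1.
  row1 ← row1 − (2)·row0  ⇒  L[1][0]=2, U row1=(0, 2, 1, 1)
  row2 ← row2 − (4)·row0  ⇒  L[2][0]=4, U row2=(0, 2, 4, 4)
  row3 ← row3 − (4)·row0  ⇒  L[3][0]=4, U row3=(0, 2, 0, 2)
Step 2: pivot at (1,1) is 2.
  row2 ← row2 − (1)·row1  ⇒  L[2][1]=1, U row2=(0, 0, 3, 3)
  row3 ← row3 − (1)·row1  ⇒  L[3][1]=1, U row3=(0, 0, 4, 1)
Step 3: pivot at (2,2) is 3.
  row3 ← row3 − (3)·row2  ⇒  L[3][2]=3, U row3=(0, 0, 0, 2)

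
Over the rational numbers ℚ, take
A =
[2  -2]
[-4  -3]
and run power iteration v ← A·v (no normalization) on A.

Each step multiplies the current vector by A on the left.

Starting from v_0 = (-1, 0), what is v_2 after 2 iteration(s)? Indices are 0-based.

v_0 = (-1, 0).
v_1 = A·v_0 = (-2, 4).
v_2 = A·v_1 = (-12, -4).

v_2 = (-12, -4)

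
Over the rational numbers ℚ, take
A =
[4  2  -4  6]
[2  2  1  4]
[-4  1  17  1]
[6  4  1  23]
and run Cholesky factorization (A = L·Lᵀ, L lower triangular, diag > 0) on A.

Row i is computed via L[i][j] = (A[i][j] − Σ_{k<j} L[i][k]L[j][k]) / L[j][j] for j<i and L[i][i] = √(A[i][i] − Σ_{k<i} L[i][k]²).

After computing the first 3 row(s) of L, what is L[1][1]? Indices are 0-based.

L[1][1] = 1

Step 1: L[0][0] = √(4) = 2.
  L[1][0] = (2) / L[0][0] = 1.
Step 2: L[1][1] = √(1) = 1.
  L[2][0] = (-4) / L[0][0] = -2.
  L[2][1] = (3) / L[1][1] = 3.
Step 3: L[2][2] = √(4) = 2.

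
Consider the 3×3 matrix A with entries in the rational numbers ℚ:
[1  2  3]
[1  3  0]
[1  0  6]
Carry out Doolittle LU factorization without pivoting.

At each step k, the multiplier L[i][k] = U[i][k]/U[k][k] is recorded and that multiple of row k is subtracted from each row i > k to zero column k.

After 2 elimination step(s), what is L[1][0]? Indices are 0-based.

L[1][0] = 1

k=0: U[0][0]=1
  eliminate (1,0): mult=1, new row 1: (0, 1, -3); set L[1][0]=1
  eliminate (2,0): mult=1, new row 2: (0, -2, 3); set L[2][0]=1
k=1: U[1][1]=1
  eliminate (2,1): mult=-2, new row 2: (0, 0, -3); set L[2][1]=-2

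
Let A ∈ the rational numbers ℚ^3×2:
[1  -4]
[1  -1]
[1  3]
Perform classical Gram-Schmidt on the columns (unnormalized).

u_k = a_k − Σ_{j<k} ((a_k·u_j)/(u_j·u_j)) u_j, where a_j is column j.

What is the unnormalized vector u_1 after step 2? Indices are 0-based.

Step 1: u_0 = a_0 = (1, 1, 1).
Step 2: u_1 = a_1 − (-2/3)·u_0 = (-10/3, -1/3, 11/3).

u_1 = (-10/3, -1/3, 11/3)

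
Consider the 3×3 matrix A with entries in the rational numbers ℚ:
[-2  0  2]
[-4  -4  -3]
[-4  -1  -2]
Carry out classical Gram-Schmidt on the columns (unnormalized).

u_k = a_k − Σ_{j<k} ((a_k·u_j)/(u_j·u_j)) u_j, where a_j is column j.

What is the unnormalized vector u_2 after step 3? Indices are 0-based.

u_2 = (102/53, 17/53, -68/53)

Step 1: u_0 = a_0 = (-2, -4, -4).
Step 2: u_1 = a_1 − (5/9)·u_0 = (10/9, -16/9, 11/9).
Step 3: u_2 = a_2 − (4/9)·u_0 − (46/53)·u_1 = (102/53, 17/53, -68/53).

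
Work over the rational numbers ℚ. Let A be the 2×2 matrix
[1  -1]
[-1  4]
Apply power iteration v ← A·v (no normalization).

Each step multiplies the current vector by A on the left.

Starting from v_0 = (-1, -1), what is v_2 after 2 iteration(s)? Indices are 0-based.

v_0 = (-1, -1).
v_1 = A·v_0 = (0, -3).
v_2 = A·v_1 = (3, -12).

v_2 = (3, -12)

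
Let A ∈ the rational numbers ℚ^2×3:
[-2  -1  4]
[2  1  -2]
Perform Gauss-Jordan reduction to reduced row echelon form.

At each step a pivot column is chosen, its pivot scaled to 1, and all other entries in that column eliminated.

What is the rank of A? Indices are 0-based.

step 1: normalize row 0 (÷-2) = (1, 1/2, -2)
  row 1: subtract 2×row0 = (0, 0, 2)
skip col 1 (zero from row 1)
step 2: normalize row 1 (÷2) = (0, 0, 1)
  row 0: subtract -2×row1 = (1, 1/2, 0)

rank = 2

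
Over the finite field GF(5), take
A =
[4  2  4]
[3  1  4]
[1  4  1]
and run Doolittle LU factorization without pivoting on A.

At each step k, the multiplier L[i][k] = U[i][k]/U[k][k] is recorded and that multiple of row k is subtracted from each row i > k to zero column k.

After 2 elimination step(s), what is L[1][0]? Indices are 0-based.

Step 1: pivot at (0,0) is 4.
  row1 ← row1 − (2)·row0  ⇒  L[1][0]=2, U row1=(0, 2, 1)
  row2 ← row2 − (4)·row0  ⇒  L[2][0]=4, U row2=(0, 1, 0)
Step 2: pivot at (1,1) is 2.
  row2 ← row2 − (3)·row1  ⇒  L[2][1]=3, U row2=(0, 0, 2)

L[1][0] = 2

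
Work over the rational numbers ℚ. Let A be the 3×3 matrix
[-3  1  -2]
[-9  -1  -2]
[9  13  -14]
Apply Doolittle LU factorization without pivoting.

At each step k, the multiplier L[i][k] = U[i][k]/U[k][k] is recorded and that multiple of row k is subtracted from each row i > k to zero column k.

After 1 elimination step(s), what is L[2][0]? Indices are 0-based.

Step 1: pivot at (0,0) is -3.
  row1 ← row1 − (3)·row0  ⇒  L[1][0]=3, U row1=(0, -4, 4)
  row2 ← row2 − (-3)·row0  ⇒  L[2][0]=-3, U row2=(0, 16, -20)

L[2][0] = -3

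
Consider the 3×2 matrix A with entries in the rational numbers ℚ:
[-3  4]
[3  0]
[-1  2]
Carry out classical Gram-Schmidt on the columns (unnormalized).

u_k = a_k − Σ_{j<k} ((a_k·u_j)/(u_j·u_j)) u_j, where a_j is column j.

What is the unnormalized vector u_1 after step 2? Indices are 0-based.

Step 1: u_0 = a_0 = (-3, 3, -1).
Step 2: u_1 = a_1 − (-14/19)·u_0 = (34/19, 42/19, 24/19).

u_1 = (34/19, 42/19, 24/19)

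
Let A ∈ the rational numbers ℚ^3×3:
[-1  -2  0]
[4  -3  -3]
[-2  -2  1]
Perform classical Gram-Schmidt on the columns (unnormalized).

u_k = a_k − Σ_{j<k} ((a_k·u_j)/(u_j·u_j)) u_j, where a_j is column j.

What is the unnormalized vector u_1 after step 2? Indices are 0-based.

u_1 = (-16/7, -13/7, -18/7)

Step 1: u_0 = a_0 = (-1, 4, -2).
Step 2: u_1 = a_1 − (-2/7)·u_0 = (-16/7, -13/7, -18/7).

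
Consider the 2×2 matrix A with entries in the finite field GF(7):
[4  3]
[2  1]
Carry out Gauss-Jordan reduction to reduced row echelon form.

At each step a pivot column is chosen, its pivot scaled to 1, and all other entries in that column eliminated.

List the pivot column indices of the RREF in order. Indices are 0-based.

pivot columns: 0, 1

[1] R0 /= 4  ⇒  (1, 6)
     R1 -= 2·R0  ⇒  (0, 3)
[2] R1 /= 3  ⇒  (0, 1)
     R0 -= 6·R1  ⇒  (1, 0)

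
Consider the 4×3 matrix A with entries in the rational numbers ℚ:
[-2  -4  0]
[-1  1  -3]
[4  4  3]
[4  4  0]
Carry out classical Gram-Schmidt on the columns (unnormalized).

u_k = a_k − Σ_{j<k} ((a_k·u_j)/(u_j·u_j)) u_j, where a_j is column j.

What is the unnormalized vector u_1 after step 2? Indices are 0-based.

u_1 = (-70/37, 76/37, -8/37, -8/37)

Step 1: u_0 = a_0 = (-2, -1, 4, 4).
Step 2: u_1 = a_1 − (39/37)·u_0 = (-70/37, 76/37, -8/37, -8/37).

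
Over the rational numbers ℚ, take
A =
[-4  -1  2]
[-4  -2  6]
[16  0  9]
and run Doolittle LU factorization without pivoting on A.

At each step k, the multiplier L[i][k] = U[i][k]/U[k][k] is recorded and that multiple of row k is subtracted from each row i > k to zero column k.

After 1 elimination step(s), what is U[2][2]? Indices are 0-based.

U[2][2] = 17

k=0: U[0][0]=-4
  eliminate (1,0): mult=1, new row 1: (0, -1, 4); set L[1][0]=1
  eliminate (2,0): mult=-4, new row 2: (0, -4, 17); set L[2][0]=-4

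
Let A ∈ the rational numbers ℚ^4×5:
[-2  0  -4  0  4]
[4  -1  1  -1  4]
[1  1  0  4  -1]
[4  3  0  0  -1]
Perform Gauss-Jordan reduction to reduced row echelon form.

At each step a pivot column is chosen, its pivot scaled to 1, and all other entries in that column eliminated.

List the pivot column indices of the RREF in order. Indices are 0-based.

pivot columns: 0, 1, 2, 3

step 1: normalize row 0 (÷-2) = (1, 0, 2, 0, -2)
  row 1: subtract 4×row0 = (0, -1, -7, -1, 12)
  row 2: subtract 1×row0 = (0, 1, -2, 4, 1)
  row 3: subtract 4×row0 = (0, 3, -8, 0, 7)
step 2: normalize row 1 (÷-1) = (0, 1, 7, 1, -12)
  row 2: subtract 1×row1 = (0, 0, -9, 3, 13)
  row 3: subtract 3×row1 = (0, 0, -29, -3, 43)
step 3: normalize row 2 (÷-9) = (0, 0, 1, -1/3, -13/9)
  row 0: subtract 2×row2 = (1, 0, 0, 2/3, 8/9)
  row 1: subtract 7×row2 = (0, 1, 0, 10/3, -17/9)
  row 3: subtract -29×row2 = (0, 0, 0, -38/3, 10/9)
step 4: normalize row 3 (÷-38/3) = (0, 0, 0, 1, -5/57)
  row 0: subtract 2/3×row3 = (1, 0, 0, 0, 18/19)
  row 1: subtract 10/3×row3 = (0, 1, 0, 0, -91/57)
  row 2: subtract -1/3×row3 = (0, 0, 1, 0, -28/19)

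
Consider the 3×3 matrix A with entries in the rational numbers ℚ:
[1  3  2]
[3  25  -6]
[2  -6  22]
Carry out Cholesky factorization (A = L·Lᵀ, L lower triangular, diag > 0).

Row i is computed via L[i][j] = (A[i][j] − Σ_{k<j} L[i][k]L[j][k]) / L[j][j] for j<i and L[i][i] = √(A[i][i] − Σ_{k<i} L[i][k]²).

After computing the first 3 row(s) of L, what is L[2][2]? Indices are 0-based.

L[2][2] = 3

Step 1: L[0][0] = √(1) = 1.
  L[1][0] = (3) / L[0][0] = 3.
Step 2: L[1][1] = √(16) = 4.
  L[2][0] = (2) / L[0][0] = 2.
  L[2][1] = (-12) / L[1][1] = -3.
Step 3: L[2][2] = √(9) = 3.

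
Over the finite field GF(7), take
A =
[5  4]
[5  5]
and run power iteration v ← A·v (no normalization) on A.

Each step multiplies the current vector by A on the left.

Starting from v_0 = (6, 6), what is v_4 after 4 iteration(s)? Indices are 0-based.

v_0 = (6, 6).
v_1 = A·v_0 = (5, 4).
v_2 = A·v_1 = (6, 3).
v_3 = A·v_2 = (0, 3).
v_4 = A·v_3 = (5, 1).

v_4 = (5, 1)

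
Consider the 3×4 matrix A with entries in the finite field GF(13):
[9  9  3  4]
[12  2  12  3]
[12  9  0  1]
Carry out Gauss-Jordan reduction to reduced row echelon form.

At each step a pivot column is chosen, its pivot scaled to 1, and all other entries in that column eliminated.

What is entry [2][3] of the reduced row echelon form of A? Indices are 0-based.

M[2][3] = 7

[1] R0 /= 9  ⇒  (1, 1, 9, 12)
     R1 -= 12·R0  ⇒  (0, 3, 8, 2)
     R2 -= 12·R0  ⇒  (0, 10, 9, 0)
[2] R1 /= 3  ⇒  (0, 1, 7, 5)
     R0 -= 1·R1  ⇒  (1, 0, 2, 7)
     R2 -= 10·R1  ⇒  (0, 0, 4, 2)
[3] R2 /= 4  ⇒  (0, 0, 1, 7)
     R0 -= 2·R2  ⇒  (1, 0, 0, 6)
     R1 -= 7·R2  ⇒  (0, 1, 0, 8)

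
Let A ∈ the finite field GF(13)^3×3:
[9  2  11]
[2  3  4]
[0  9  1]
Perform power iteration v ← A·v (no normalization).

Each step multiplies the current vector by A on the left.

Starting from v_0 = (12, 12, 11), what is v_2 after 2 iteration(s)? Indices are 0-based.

v_0 = (12, 12, 11).
v_1 = A·v_0 = (6, 0, 2).
v_2 = A·v_1 = (11, 7, 2).

v_2 = (11, 7, 2)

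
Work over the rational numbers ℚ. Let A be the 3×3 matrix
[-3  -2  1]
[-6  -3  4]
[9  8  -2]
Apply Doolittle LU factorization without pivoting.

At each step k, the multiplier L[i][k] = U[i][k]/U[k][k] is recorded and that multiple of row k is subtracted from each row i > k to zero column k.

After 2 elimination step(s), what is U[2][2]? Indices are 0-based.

U[2][2] = -3

k=0: U[0][0]=-3
  eliminate (1,0): mult=2, new row 1: (0, 1, 2); set L[1][0]=2
  eliminate (2,0): mult=-3, new row 2: (0, 2, 1); set L[2][0]=-3
k=1: U[1][1]=1
  eliminate (2,1): mult=2, new row 2: (0, 0, -3); set L[2][1]=2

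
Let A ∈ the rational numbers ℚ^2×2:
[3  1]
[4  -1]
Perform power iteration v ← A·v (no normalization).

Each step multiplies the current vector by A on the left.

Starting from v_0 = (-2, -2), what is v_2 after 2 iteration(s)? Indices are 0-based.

v_2 = (-30, -26)

v_0 = (-2, -2).
v_1 = A·v_0 = (-8, -6).
v_2 = A·v_1 = (-30, -26).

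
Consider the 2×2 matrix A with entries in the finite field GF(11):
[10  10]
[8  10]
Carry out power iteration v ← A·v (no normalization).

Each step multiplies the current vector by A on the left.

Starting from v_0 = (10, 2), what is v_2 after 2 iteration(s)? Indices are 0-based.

v_0 = (10, 2).
v_1 = A·v_0 = (10, 1).
v_2 = A·v_1 = (0, 2).

v_2 = (0, 2)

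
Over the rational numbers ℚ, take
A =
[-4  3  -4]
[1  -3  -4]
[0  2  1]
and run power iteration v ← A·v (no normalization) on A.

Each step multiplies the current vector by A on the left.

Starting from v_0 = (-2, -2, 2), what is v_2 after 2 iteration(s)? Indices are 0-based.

v_2 = (20, 14, -10)

v_0 = (-2, -2, 2).
v_1 = A·v_0 = (-6, -4, -2).
v_2 = A·v_1 = (20, 14, -10).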